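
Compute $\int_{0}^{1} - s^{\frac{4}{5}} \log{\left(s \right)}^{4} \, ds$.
$- \frac{25000}{19683}$

Begin with the known integral
$$J(a) = \int_{0}^{1} - s^{a} \, ds = - \frac{1}{a + 1}.$$

Differentiating under the integral sign brings down a factor of $\ln s$:
$$\frac{dJ}{da} = \int_{0}^{1} - s^{a} \log{\left(s \right)} \, ds = \frac{1}{\left(a + 1\right)^{2}}.$$

Repeating $4$ times in total — each differentiation brings down another $\ln s$ — gives
$$\frac{d^{4}J}{da^{4}} = \int_{0}^{1} - s^{a} \log{\left(s \right)}^{4} \, ds = - \frac{24}{\left(a + 1\right)^{5}},$$
and the integrand here is exactly the target integrand, so $I = - \frac{24}{\left(a + 1\right)^{5}}$.

Setting $a = \frac{4}{5}$:
$$I = - \frac{25000}{19683}.$$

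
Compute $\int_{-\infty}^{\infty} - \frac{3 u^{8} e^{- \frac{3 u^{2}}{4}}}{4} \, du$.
$- \frac{280 \sqrt{3} \sqrt{\pi}}{27}$

Start from the elementary integral
$$J(a) = \int_{-\infty}^{\infty} - \frac{3 e^{- a u^{2}}}{4} \, du = - \frac{3 \sqrt{\pi}}{4 \sqrt{a}}.$$

Differentiating under the integral sign brings down a factor of $(-u^2)$:
$$\frac{dJ}{da} = \int_{-\infty}^{\infty} \frac{3 u^{2} e^{- a u^{2}}}{4} \, du = \frac{3 \sqrt{\pi}}{8 a^{\frac{3}{2}}}.$$

Repeating $4$ times in total — each differentiation brings down another $(-u^2)$ — gives
$$\frac{d^{4}J}{da^{4}} = \int_{-\infty}^{\infty} - \frac{3 u^{8} e^{- a u^{2}}}{4} \, du = - \frac{315 \sqrt{\pi}}{64 a^{\frac{9}{2}}},$$
and the integrand here is exactly the target integrand, so $I = - \frac{315 \sqrt{\pi}}{64 a^{\frac{9}{2}}}$.

Setting $a = \frac{3}{4}$:
$$I = - \frac{280 \sqrt{3} \sqrt{\pi}}{27}.$$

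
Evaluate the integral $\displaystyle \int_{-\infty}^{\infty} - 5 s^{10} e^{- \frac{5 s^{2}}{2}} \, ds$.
$- \frac{189 \sqrt{10} \sqrt{\pi}}{625}$

Consider the simpler parametrised integral
$$J(a) = \int_{-\infty}^{\infty} - 5 e^{- a s^{2}} \, ds = - \frac{5 \sqrt{\pi}}{\sqrt{a}}.$$

Differentiating under the integral sign brings down a factor of $(-s^2)$:
$$\frac{dJ}{da} = \int_{-\infty}^{\infty} 5 s^{2} e^{- a s^{2}} \, ds = \frac{5 \sqrt{\pi}}{2 a^{\frac{3}{2}}}.$$

Repeating $5$ times in total — each differentiation brings down another $(-s^2)$ — gives
$$\frac{d^{5}J}{da^{5}} = \int_{-\infty}^{\infty} 5 s^{10} e^{- a s^{2}} \, ds = \frac{4725 \sqrt{\pi}}{32 a^{\frac{11}{2}}},$$
and the integrand here is $(-1)^{5}$ times the target integrand, so $I = (-1)^{5}\,\frac{d^{5}J}{da^{5}} = - \frac{4725 \sqrt{\pi}}{32 a^{\frac{11}{2}}}$.

Setting $a = \frac{5}{2}$:
$$I = - \frac{189 \sqrt{10} \sqrt{\pi}}{625}.$$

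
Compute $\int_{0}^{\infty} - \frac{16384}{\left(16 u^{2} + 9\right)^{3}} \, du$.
$- \frac{256 \pi}{81}$

Recall the elementary integral
$$J(a) = \int_{0}^{\infty} - \frac{4}{a^{2} + u^{2}} \, du = - \frac{2 \pi}{a}.$$

Differentiating under the integral sign with respect to $a$,
$$\frac{dJ}{da} = \int_{0}^{\infty} \frac{8 a}{\left(a^{2} + u^{2}\right)^{2}} \, du = \frac{2 \pi}{a^{2}},$$
so $\int_{0}^{\infty} - \frac{4}{\left(a^{2} + u^{2}\right)^{2}} \, du = - \frac{\pi}{a^{3}}$.

Repeating — each differentiation of $1/(u^2+a^2)^j$ produces $-2ja/(u^2+a^2)^{j+1}$ — and dividing through by $-2ja$ at each step yields, after $2$ differentiations in total,
$$\int_{0}^{\infty} - \frac{4}{\left(a^{2} + u^{2}\right)^{3}} \, du = - \frac{3 \pi}{4 a^{5}}.$$

Setting $a = \frac{3}{4}$:
$$I = - \frac{256 \pi}{81}.$$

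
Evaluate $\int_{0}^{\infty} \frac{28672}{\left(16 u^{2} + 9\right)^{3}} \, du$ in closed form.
$\frac{448 \pi}{81}$

Recall the elementary integral
$$J(a) = \int_{0}^{\infty} \frac{7}{a^{2} + u^{2}} \, du = \frac{7 \pi}{2 a}.$$

Differentiating under the integral sign with respect to $a$,
$$\frac{dJ}{da} = \int_{0}^{\infty} - \frac{14 a}{\left(a^{2} + u^{2}\right)^{2}} \, du = - \frac{7 \pi}{2 a^{2}},$$
so $\int_{0}^{\infty} \frac{7}{\left(a^{2} + u^{2}\right)^{2}} \, du = \frac{7 \pi}{4 a^{3}}$.

Repeating — each differentiation of $1/(u^2+a^2)^j$ produces $-2ja/(u^2+a^2)^{j+1}$ — and dividing through by $-2ja$ at each step yields, after $2$ differentiations in total,
$$\int_{0}^{\infty} \frac{7}{\left(a^{2} + u^{2}\right)^{3}} \, du = \frac{21 \pi}{16 a^{5}}.$$

Setting $a = \frac{3}{4}$:
$$I = \frac{448 \pi}{81}.$$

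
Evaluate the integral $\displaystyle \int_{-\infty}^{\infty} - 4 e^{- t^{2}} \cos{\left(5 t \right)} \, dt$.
$- \frac{4 \sqrt{\pi}}{e^{\frac{25}{4}}}$

Treat the cosine frequency as a parameter and define $I(b) = \int_{-\infty}^{\infty} - 4 e^{- t^{2}} \cos{\left(b t \right)} \, dt$.

Differentiating under the integral sign,
$$I'(b) = \int_{-\infty}^{\infty} 4 t e^{- t^{2}} \sin{\left(b t \right)} \, dt.$$

Integrate $\int_{-\infty}^{\infty} t \sin(b t)\, e^{- t^{2}}\, dt$ by parts with $u = \sin(b t)$ and $dv = t\, e^{- t^{2}}\, dt$, giving $v = - \frac{e^{- t^{2}}}{2}$. The boundary term vanishes and
$$\int_{-\infty}^{\infty} t \sin(b t)\, e^{- t^{2}}\, dt = \frac{b}{2} \int_{-\infty}^{\infty} \cos(b t)\, e^{- t^{2}}\, dt,$$
so $I'(b) = - \frac{b}{2}\, I(b)$.

This is a separable first-order ODE; solving with the initial condition $I(0) = \int_{-\infty}^{\infty} - 4 e^{- t^{2}}\,dt = - 4 \sqrt{\pi}$ gives
$$I(b) = - 4 \sqrt{\pi} e^{- \frac{b^{2}}{4}}.$$

Setting $b = 5$:
$$I = - \frac{4 \sqrt{\pi}}{e^{\frac{25}{4}}}.$$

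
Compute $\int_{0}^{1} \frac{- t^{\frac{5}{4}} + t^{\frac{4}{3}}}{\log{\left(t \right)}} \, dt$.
$\log{\left(\frac{28}{27} \right)}$

Consider the one-parameter family: let $I(a) = \int_{0}^{1} \frac{- t^{\frac{5}{4}} + t^{a}}{\log{\left(t \right)}} \, dt$.

Since $\dfrac{\partial}{\partial a}\,t^{a} = t^{a} \ln t$, the $\ln t$ in the denominator cancels and
$$\frac{dI}{da} = \int_{0}^{1} t^{a} \, dt = \left[\frac{t^{a+1}}{a+1}\right]_0^1 = \frac{1}{a + 1}.$$

Integrating with respect to $a$ gives $I(a) = \log{\left(\frac{4 a}{9} + \frac{4}{9} \right)} + C$.

At $a = \frac{5}{4}$ the integrand is identically $0$, so $I(\frac{5}{4}) = 0$. The closed form gives $0$, hence $C = 0$.

Setting $a = \frac{4}{3}$:
$$I = \log{\left(\frac{28}{27} \right)}.$$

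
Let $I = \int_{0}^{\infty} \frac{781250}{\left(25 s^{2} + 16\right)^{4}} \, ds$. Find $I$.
$\frac{390625 \pi}{262144}$

Start from the standard arctangent integral
$$J(a) = \int_{0}^{\infty} \frac{2}{a^{2} + s^{2}} \, ds = \frac{\pi}{a}.$$

Differentiating under the integral sign with respect to $a$,
$$\frac{dJ}{da} = \int_{0}^{\infty} - \frac{4 a}{\left(a^{2} + s^{2}\right)^{2}} \, ds = - \frac{\pi}{a^{2}},$$
so $\int_{0}^{\infty} \frac{2}{\left(a^{2} + s^{2}\right)^{2}} \, ds = \frac{\pi}{2 a^{3}}$.

Repeating — each differentiation of $1/(s^2+a^2)^j$ produces $-2ja/(s^2+a^2)^{j+1}$ — and dividing through by $-2ja$ at each step yields, after $3$ differentiations in total,
$$\int_{0}^{\infty} \frac{2}{\left(a^{2} + s^{2}\right)^{4}} \, ds = \frac{5 \pi}{16 a^{7}}.$$

Setting $a = \frac{4}{5}$:
$$I = \frac{390625 \pi}{262144}.$$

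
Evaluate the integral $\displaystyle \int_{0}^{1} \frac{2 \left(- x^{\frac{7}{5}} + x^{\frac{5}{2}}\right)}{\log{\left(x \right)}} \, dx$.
$\log{\left(\frac{1225}{576} \right)}$

Replace the exponent $\frac{5}{2}$ by a parameter $a$: let $I(a) = \int_{0}^{1} \frac{2 \left(- x^{\frac{7}{5}} + x^{a}\right)}{\log{\left(x \right)}} \, dx$.

Since $\dfrac{\partial}{\partial a}\,x^{a} = x^{a} \ln x$, the $\ln x$ in the denominator cancels and
$$\frac{dI}{da} = \int_{0}^{1} 2 x^{a} \, dx = 2 \left[\frac{x^{a+1}}{a+1}\right]_0^1 = \frac{2}{a + 1}.$$

Integrating with respect to $a$ gives $I(a) = \log{\left(\frac{25 \left(a + 1\right)^{2}}{144} \right)} + C$.

At $a = \frac{7}{5}$ the integrand is identically $0$, so $I(\frac{7}{5}) = 0$. The closed form gives $0$, hence $C = 0$.

Setting $a = \frac{5}{2}$:
$$I = \log{\left(\frac{1225}{576} \right)}.$$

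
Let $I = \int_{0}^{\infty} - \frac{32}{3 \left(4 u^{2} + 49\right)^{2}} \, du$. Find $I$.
$- \frac{4 \pi}{1029}$

Recall the elementary integral
$$J(a) = \int_{0}^{\infty} - \frac{2}{3 \left(a^{2} + u^{2}\right)} \, du = - \frac{\pi}{3 a}.$$

Differentiating under the integral sign with respect to $a$,
$$\frac{dJ}{da} = \int_{0}^{\infty} \frac{4 a}{3 \left(a^{2} + u^{2}\right)^{2}} \, du = \frac{\pi}{3 a^{2}},$$
so $\int_{0}^{\infty} - \frac{2}{3 \left(a^{2} + u^{2}\right)^{2}} \, du = - \frac{\pi}{6 a^{3}}$.

Setting $a = \frac{7}{2}$:
$$I = - \frac{4 \pi}{1029}.$$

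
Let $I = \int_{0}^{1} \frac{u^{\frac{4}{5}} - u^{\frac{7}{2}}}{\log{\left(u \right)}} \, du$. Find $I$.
$\log{\left(\frac{2}{5} \right)}$

Introduce a parameter $a$ in the exponent: let $I(a) = \int_{0}^{1} \frac{- u^{\frac{7}{2}} + u^{a}}{\log{\left(u \right)}} \, du$.

Since $\dfrac{\partial}{\partial a}\,u^{a} = u^{a} \ln u$, the $\ln u$ in the denominator cancels and
$$\frac{dI}{da} = \int_{0}^{1} u^{a} \, du = \left[\frac{u^{a+1}}{a+1}\right]_0^1 = \frac{1}{a + 1}.$$

Integrating with respect to $a$ gives $I(a) = \log{\left(\frac{2 a}{9} + \frac{2}{9} \right)} + C$.

At $a = \frac{7}{2}$ the integrand is identically $0$, so $I(\frac{7}{2}) = 0$. The closed form gives $0$, hence $C = 0$.

Setting $a = \frac{4}{5}$:
$$I = \log{\left(\frac{2}{5} \right)}.$$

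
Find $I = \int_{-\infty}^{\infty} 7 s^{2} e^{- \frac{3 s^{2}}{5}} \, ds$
$\frac{35 \sqrt{15} \sqrt{\pi}}{18}$

Consider the simpler parametrised integral
$$J(a) = \int_{-\infty}^{\infty} 7 e^{- a s^{2}} \, ds = \frac{7 \sqrt{\pi}}{\sqrt{a}}.$$

Differentiating under the integral sign brings down a factor of $(-s^2)$:
$$\frac{dJ}{da} = \int_{-\infty}^{\infty} - 7 s^{2} e^{- a s^{2}} \, ds = - \frac{7 \sqrt{\pi}}{2 a^{\frac{3}{2}}}.$$

The integral on the left is $-I$, so $I = \frac{7 \sqrt{\pi}}{2 a^{\frac{3}{2}}}$.

Setting $a = \frac{3}{5}$:
$$I = \frac{35 \sqrt{15} \sqrt{\pi}}{18}.$$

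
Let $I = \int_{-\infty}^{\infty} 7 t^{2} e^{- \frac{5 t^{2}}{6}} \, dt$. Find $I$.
$\frac{21 \sqrt{30} \sqrt{\pi}}{25}$

Begin with the known integral
$$J(a) = \int_{-\infty}^{\infty} 7 e^{- a t^{2}} \, dt = \frac{7 \sqrt{\pi}}{\sqrt{a}}.$$

Differentiating under the integral sign brings down a factor of $(-t^2)$:
$$\frac{dJ}{da} = \int_{-\infty}^{\infty} - 7 t^{2} e^{- a t^{2}} \, dt = - \frac{7 \sqrt{\pi}}{2 a^{\frac{3}{2}}}.$$

The integral on the left is $-I$, so $I = \frac{7 \sqrt{\pi}}{2 a^{\frac{3}{2}}}$.

Setting $a = \frac{5}{6}$:
$$I = \frac{21 \sqrt{30} \sqrt{\pi}}{25}.$$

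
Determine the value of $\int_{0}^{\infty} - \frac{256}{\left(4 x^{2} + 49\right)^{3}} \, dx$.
$- \frac{24 \pi}{16807}$

Recall the elementary integral
$$J(a) = \int_{0}^{\infty} - \frac{4}{a^{2} + x^{2}} \, dx = - \frac{2 \pi}{a}.$$

Differentiating under the integral sign with respect to $a$,
$$\frac{dJ}{da} = \int_{0}^{\infty} \frac{8 a}{\left(a^{2} + x^{2}\right)^{2}} \, dx = \frac{2 \pi}{a^{2}},$$
so $\int_{0}^{\infty} - \frac{4}{\left(a^{2} + x^{2}\right)^{2}} \, dx = - \frac{\pi}{a^{3}}$.

Repeating — each differentiation of $1/(x^2+a^2)^j$ produces $-2ja/(x^2+a^2)^{j+1}$ — and dividing through by $-2ja$ at each step yields, after $2$ differentiations in total,
$$\int_{0}^{\infty} - \frac{4}{\left(a^{2} + x^{2}\right)^{3}} \, dx = - \frac{3 \pi}{4 a^{5}}.$$

Setting $a = \frac{7}{2}$:
$$I = - \frac{24 \pi}{16807}.$$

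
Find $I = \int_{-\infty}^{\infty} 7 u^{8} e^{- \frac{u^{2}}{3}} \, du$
$\frac{59535 \sqrt{3} \sqrt{\pi}}{16}$

Start from the elementary integral
$$J(a) = \int_{-\infty}^{\infty} 7 e^{- a u^{2}} \, du = \frac{7 \sqrt{\pi}}{\sqrt{a}}.$$

Differentiating under the integral sign brings down a factor of $(-u^2)$:
$$\frac{dJ}{da} = \int_{-\infty}^{\infty} - 7 u^{2} e^{- a u^{2}} \, du = - \frac{7 \sqrt{\pi}}{2 a^{\frac{3}{2}}}.$$

Repeating $4$ times in total — each differentiation brings down another $(-u^2)$ — gives
$$\frac{d^{4}J}{da^{4}} = \int_{-\infty}^{\infty} 7 u^{8} e^{- a u^{2}} \, du = \frac{735 \sqrt{\pi}}{16 a^{\frac{9}{2}}},$$
and the integrand here is exactly the target integrand, so $I = \frac{735 \sqrt{\pi}}{16 a^{\frac{9}{2}}}$.

Setting $a = \frac{1}{3}$:
$$I = \frac{59535 \sqrt{3} \sqrt{\pi}}{16}.$$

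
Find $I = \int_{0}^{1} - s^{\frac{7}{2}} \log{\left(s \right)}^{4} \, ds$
$- \frac{256}{19683}$

Start from the elementary integral
$$J(a) = \int_{0}^{1} - s^{a} \, ds = - \frac{1}{a + 1}.$$

Differentiating under the integral sign brings down a factor of $\ln s$:
$$\frac{dJ}{da} = \int_{0}^{1} - s^{a} \log{\left(s \right)} \, ds = \frac{1}{\left(a + 1\right)^{2}}.$$

Repeating $4$ times in total — each differentiation brings down another $\ln s$ — gives
$$\frac{d^{4}J}{da^{4}} = \int_{0}^{1} - s^{a} \log{\left(s \right)}^{4} \, ds = - \frac{24}{\left(a + 1\right)^{5}},$$
and the integrand here is exactly the target integrand, so $I = - \frac{24}{\left(a + 1\right)^{5}}$.

Setting $a = \frac{7}{2}$:
$$I = - \frac{256}{19683}.$$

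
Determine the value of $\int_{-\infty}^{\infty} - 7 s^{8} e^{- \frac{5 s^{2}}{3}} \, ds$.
$- \frac{11907 \sqrt{15} \sqrt{\pi}}{10000}$

Begin with the known integral
$$J(a) = \int_{-\infty}^{\infty} - 7 e^{- a s^{2}} \, ds = - \frac{7 \sqrt{\pi}}{\sqrt{a}}.$$

Differentiating under the integral sign brings down a factor of $(-s^2)$:
$$\frac{dJ}{da} = \int_{-\infty}^{\infty} 7 s^{2} e^{- a s^{2}} \, ds = \frac{7 \sqrt{\pi}}{2 a^{\frac{3}{2}}}.$$

Repeating $4$ times in total — each differentiation brings down another $(-s^2)$ — gives
$$\frac{d^{4}J}{da^{4}} = \int_{-\infty}^{\infty} - 7 s^{8} e^{- a s^{2}} \, ds = - \frac{735 \sqrt{\pi}}{16 a^{\frac{9}{2}}},$$
and the integrand here is exactly the target integrand, so $I = - \frac{735 \sqrt{\pi}}{16 a^{\frac{9}{2}}}$.

Setting $a = \frac{5}{3}$:
$$I = - \frac{11907 \sqrt{15} \sqrt{\pi}}{10000}.$$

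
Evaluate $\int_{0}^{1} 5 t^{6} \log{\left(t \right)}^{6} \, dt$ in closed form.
$\frac{3600}{823543}$

Consider the simpler parametrised integral
$$J(a) = \int_{0}^{1} 5 t^{a} \, dt = \frac{5}{a + 1}.$$

Differentiating under the integral sign brings down a factor of $\ln t$:
$$\frac{dJ}{da} = \int_{0}^{1} 5 t^{a} \log{\left(t \right)} \, dt = - \frac{5}{\left(a + 1\right)^{2}}.$$

Repeating $6$ times in total — each differentiation brings down another $\ln t$ — gives
$$\frac{d^{6}J}{da^{6}} = \int_{0}^{1} 5 t^{a} \log{\left(t \right)}^{6} \, dt = \frac{3600}{\left(a + 1\right)^{7}},$$
and the integrand here is exactly the target integrand, so $I = \frac{3600}{\left(a + 1\right)^{7}}$.

Setting $a = 6$:
$$I = \frac{3600}{823543}.$$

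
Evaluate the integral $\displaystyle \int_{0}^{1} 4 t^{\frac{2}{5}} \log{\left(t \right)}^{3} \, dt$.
$- \frac{15000}{2401}$

Start from the elementary integral
$$J(a) = \int_{0}^{1} 4 t^{a} \, dt = \frac{4}{a + 1}.$$

Differentiating under the integral sign brings down a factor of $\ln t$:
$$\frac{dJ}{da} = \int_{0}^{1} 4 t^{a} \log{\left(t \right)} \, dt = - \frac{4}{\left(a + 1\right)^{2}}.$$

Repeating $3$ times in total — each differentiation brings down another $\ln t$ — gives
$$\frac{d^{3}J}{da^{3}} = \int_{0}^{1} 4 t^{a} \log{\left(t \right)}^{3} \, dt = - \frac{24}{\left(a + 1\right)^{4}},$$
and the integrand here is exactly the target integrand, so $I = - \frac{24}{\left(a + 1\right)^{4}}$.

Setting $a = \frac{2}{5}$:
$$I = - \frac{15000}{2401}.$$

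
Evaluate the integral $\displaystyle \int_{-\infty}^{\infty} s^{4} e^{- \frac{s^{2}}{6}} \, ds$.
$27 \sqrt{6} \sqrt{\pi}$

Start from the elementary integral
$$J(a) = \int_{-\infty}^{\infty} e^{- a s^{2}} \, ds = \frac{\sqrt{\pi}}{\sqrt{a}}.$$

Differentiating under the integral sign brings down a factor of $(-s^2)$:
$$\frac{dJ}{da} = \int_{-\infty}^{\infty} - s^{2} e^{- a s^{2}} \, ds = - \frac{\sqrt{\pi}}{2 a^{\frac{3}{2}}}.$$

Repeating twice in total — each differentiation brings down another $(-s^2)$ — gives
$$\frac{d^{2}J}{da^{2}} = \int_{-\infty}^{\infty} s^{4} e^{- a s^{2}} \, ds = \frac{3 \sqrt{\pi}}{4 a^{\frac{5}{2}}},$$
and the integrand here is exactly the target integrand, so $I = \frac{3 \sqrt{\pi}}{4 a^{\frac{5}{2}}}$.

Setting $a = \frac{1}{6}$:
$$I = 27 \sqrt{6} \sqrt{\pi}.$$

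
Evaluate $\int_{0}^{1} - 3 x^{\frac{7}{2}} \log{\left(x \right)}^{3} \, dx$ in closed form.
$\frac{32}{729}$

Begin with the known integral
$$J(a) = \int_{0}^{1} - 3 x^{a} \, dx = - \frac{3}{a + 1}.$$

Differentiating under the integral sign brings down a factor of $\ln x$:
$$\frac{dJ}{da} = \int_{0}^{1} - 3 x^{a} \log{\left(x \right)} \, dx = \frac{3}{\left(a + 1\right)^{2}}.$$

Repeating $3$ times in total — each differentiation brings down another $\ln x$ — gives
$$\frac{d^{3}J}{da^{3}} = \int_{0}^{1} - 3 x^{a} \log{\left(x \right)}^{3} \, dx = \frac{18}{\left(a + 1\right)^{4}},$$
and the integrand here is exactly the target integrand, so $I = \frac{18}{\left(a + 1\right)^{4}}$.

Setting $a = \frac{7}{2}$:
$$I = \frac{32}{729}.$$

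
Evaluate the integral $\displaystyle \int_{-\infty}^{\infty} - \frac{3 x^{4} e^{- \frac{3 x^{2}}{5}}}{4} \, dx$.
$- \frac{25 \sqrt{15} \sqrt{\pi}}{48}$

Begin with the known integral
$$J(a) = \int_{-\infty}^{\infty} - \frac{3 e^{- a x^{2}}}{4} \, dx = - \frac{3 \sqrt{\pi}}{4 \sqrt{a}}.$$

Differentiating under the integral sign brings down a factor of $(-x^2)$:
$$\frac{dJ}{da} = \int_{-\infty}^{\infty} \frac{3 x^{2} e^{- a x^{2}}}{4} \, dx = \frac{3 \sqrt{\pi}}{8 a^{\frac{3}{2}}}.$$

Repeating twice in total — each differentiation brings down another $(-x^2)$ — gives
$$\frac{d^{2}J}{da^{2}} = \int_{-\infty}^{\infty} - \frac{3 x^{4} e^{- a x^{2}}}{4} \, dx = - \frac{9 \sqrt{\pi}}{16 a^{\frac{5}{2}}},$$
and the integrand here is exactly the target integrand, so $I = - \frac{9 \sqrt{\pi}}{16 a^{\frac{5}{2}}}$.

Setting $a = \frac{3}{5}$:
$$I = - \frac{25 \sqrt{15} \sqrt{\pi}}{48}.$$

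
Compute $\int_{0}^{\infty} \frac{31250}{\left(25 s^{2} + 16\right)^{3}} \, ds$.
$\frac{9375 \pi}{8192}$

Recall the elementary integral
$$J(a) = \int_{0}^{\infty} \frac{2}{a^{2} + s^{2}} \, ds = \frac{\pi}{a}.$$

Differentiating under the integral sign with respect to $a$,
$$\frac{dJ}{da} = \int_{0}^{\infty} - \frac{4 a}{\left(a^{2} + s^{2}\right)^{2}} \, ds = - \frac{\pi}{a^{2}},$$
so $\int_{0}^{\infty} \frac{2}{\left(a^{2} + s^{2}\right)^{2}} \, ds = \frac{\pi}{2 a^{3}}$.

Repeating — each differentiation of $1/(s^2+a^2)^j$ produces $-2ja/(s^2+a^2)^{j+1}$ — and dividing through by $-2ja$ at each step yields, after $2$ differentiations in total,
$$\int_{0}^{\infty} \frac{2}{\left(a^{2} + s^{2}\right)^{3}} \, ds = \frac{3 \pi}{8 a^{5}}.$$

Setting $a = \frac{4}{5}$:
$$I = \frac{9375 \pi}{8192}.$$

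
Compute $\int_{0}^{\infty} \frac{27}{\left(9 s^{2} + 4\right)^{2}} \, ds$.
$\frac{9 \pi}{32}$

Begin with the known result
$$J(a) = \int_{0}^{\infty} \frac{1}{3 \left(a^{2} + s^{2}\right)} \, ds = \frac{\pi}{6 a}.$$

Differentiating under the integral sign with respect to $a$,
$$\frac{dJ}{da} = \int_{0}^{\infty} - \frac{2 a}{3 \left(a^{2} + s^{2}\right)^{2}} \, ds = - \frac{\pi}{6 a^{2}},$$
so $\int_{0}^{\infty} \frac{1}{3 \left(a^{2} + s^{2}\right)^{2}} \, ds = \frac{\pi}{12 a^{3}}$.

Setting $a = \frac{2}{3}$:
$$I = \frac{9 \pi}{32}.$$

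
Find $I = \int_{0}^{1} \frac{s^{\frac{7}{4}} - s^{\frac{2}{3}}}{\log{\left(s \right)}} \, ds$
$- \log{\left(20 \right)} + \log{\left(33 \right)}$

Replace the exponent $\frac{2}{3}$ by a parameter $a$: let $I(a) = \int_{0}^{1} \frac{s^{\frac{7}{4}} - s^{a}}{\log{\left(s \right)}} \, ds$.

Since $\dfrac{\partial}{\partial a}\,s^{a} = s^{a} \ln s$, the $\ln s$ in the denominator cancels and
$$\frac{dI}{da} = \int_{0}^{1} -1 s^{a} \, ds = -1 \left[\frac{s^{a+1}}{a+1}\right]_0^1 = - \frac{1}{a + 1}.$$

Integrating with respect to $a$ gives $I(a) = - \log{\left(\frac{4 a}{11} + \frac{4}{11} \right)} + C$.

At $a = \frac{7}{4}$ the integrand is identically $0$, so $I(\frac{7}{4}) = 0$. The closed form gives $0$, hence $C = 0$.

Setting $a = \frac{2}{3}$:
$$I = - \log{\left(20 \right)} + \log{\left(33 \right)}.$$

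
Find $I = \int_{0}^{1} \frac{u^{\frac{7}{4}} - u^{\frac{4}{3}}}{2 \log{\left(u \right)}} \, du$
$\log{\left(\frac{\sqrt{231}}{14} \right)}$

Consider the one-parameter family: let $I(a) = \int_{0}^{1} \frac{u^{\frac{7}{4}} - u^{a}}{2 \log{\left(u \right)}} \, du$.

Since $\dfrac{\partial}{\partial a}\,u^{a} = u^{a} \ln u$, the $\ln u$ in the denominator cancels and
$$\frac{dI}{da} = \int_{0}^{1} - \frac{1}{2} u^{a} \, du = - \frac{1}{2} \left[\frac{u^{a+1}}{a+1}\right]_0^1 = - \frac{1}{2 a + 2}.$$

Integrating with respect to $a$ gives $I(a) = - \frac{\log{\left(a + 1 \right)}}{2} - \log{\left(2 \right)} + \frac{\log{\left(11 \right)}}{2} + C$.

At $a = \frac{7}{4}$ the integrand is identically $0$, so $I(\frac{7}{4}) = 0$. The closed form gives $0$, hence $C = 0$.

Setting $a = \frac{4}{3}$:
$$I = \log{\left(\frac{\sqrt{231}}{14} \right)}.$$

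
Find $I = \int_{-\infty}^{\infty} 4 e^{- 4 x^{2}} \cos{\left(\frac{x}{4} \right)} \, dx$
$\frac{2 \sqrt{\pi}}{e^{\frac{1}{256}}}$

Let $b$ denote the cosine frequency and define $I(b) = \int_{-\infty}^{\infty} 4 e^{- 4 x^{2}} \cos{\left(b x \right)} \, dx$.

Differentiating under the integral sign,
$$I'(b) = \int_{-\infty}^{\infty} - 4 x e^{- 4 x^{2}} \sin{\left(b x \right)} \, dx.$$

Integrate $\int_{-\infty}^{\infty} x \sin(b x)\, e^{- 4 x^{2}}\, dx$ by parts with $u = \sin(b x)$ and $dv = x\, e^{- 4 x^{2}}\, dx$, giving $v = - \frac{e^{- 4 x^{2}}}{8}$. The boundary term vanishes and
$$\int_{-\infty}^{\infty} x \sin(b x)\, e^{- 4 x^{2}}\, dx = \frac{b}{8} \int_{-\infty}^{\infty} \cos(b x)\, e^{- 4 x^{2}}\, dx,$$
so $I'(b) = - \frac{b}{8}\, I(b)$.

This is a separable first-order ODE; solving with the initial condition $I(0) = \int_{-\infty}^{\infty} 4 e^{- 4 x^{2}}\,dx = 2 \sqrt{\pi}$ gives
$$I(b) = 2 \sqrt{\pi} e^{- \frac{b^{2}}{16}}.$$

Setting $b = \frac{1}{4}$:
$$I = \frac{2 \sqrt{\pi}}{e^{\frac{1}{256}}}.$$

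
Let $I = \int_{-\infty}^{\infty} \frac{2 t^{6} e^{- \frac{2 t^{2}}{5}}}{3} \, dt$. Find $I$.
$\frac{625 \sqrt{10} \sqrt{\pi}}{64}$

Begin with the known integral
$$J(a) = \int_{-\infty}^{\infty} \frac{2 e^{- a t^{2}}}{3} \, dt = \frac{2 \sqrt{\pi}}{3 \sqrt{a}}.$$

Differentiating under the integral sign brings down a factor of $(-t^2)$:
$$\frac{dJ}{da} = \int_{-\infty}^{\infty} - \frac{2 t^{2} e^{- a t^{2}}}{3} \, dt = - \frac{\sqrt{\pi}}{3 a^{\frac{3}{2}}}.$$

Repeating $3$ times in total — each differentiation brings down another $(-t^2)$ — gives
$$\frac{d^{3}J}{da^{3}} = \int_{-\infty}^{\infty} - \frac{2 t^{6} e^{- a t^{2}}}{3} \, dt = - \frac{5 \sqrt{\pi}}{4 a^{\frac{7}{2}}},$$
and the integrand here is $(-1)^{3}$ times the target integrand, so $I = (-1)^{3}\,\frac{d^{3}J}{da^{3}} = \frac{5 \sqrt{\pi}}{4 a^{\frac{7}{2}}}$.

Setting $a = \frac{2}{5}$:
$$I = \frac{625 \sqrt{10} \sqrt{\pi}}{64}.$$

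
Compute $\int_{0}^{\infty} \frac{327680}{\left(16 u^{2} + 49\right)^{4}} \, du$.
$\frac{12800 \pi}{823543}$

Recall the elementary integral
$$J(a) = \int_{0}^{\infty} \frac{5}{a^{2} + u^{2}} \, du = \frac{5 \pi}{2 a}.$$

Differentiating under the integral sign with respect to $a$,
$$\frac{dJ}{da} = \int_{0}^{\infty} - \frac{10 a}{\left(a^{2} + u^{2}\right)^{2}} \, du = - \frac{5 \pi}{2 a^{2}},$$
so $\int_{0}^{\infty} \frac{5}{\left(a^{2} + u^{2}\right)^{2}} \, du = \frac{5 \pi}{4 a^{3}}$.

Repeating — each differentiation of $1/(u^2+a^2)^j$ produces $-2ja/(u^2+a^2)^{j+1}$ — and dividing through by $-2ja$ at each step yields, after $3$ differentiations in total,
$$\int_{0}^{\infty} \frac{5}{\left(a^{2} + u^{2}\right)^{4}} \, du = \frac{25 \pi}{32 a^{7}}.$$

Setting $a = \frac{7}{4}$:
$$I = \frac{12800 \pi}{823543}.$$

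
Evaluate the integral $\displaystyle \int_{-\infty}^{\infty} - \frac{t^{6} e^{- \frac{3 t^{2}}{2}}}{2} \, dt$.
$- \frac{5 \sqrt{6} \sqrt{\pi}}{54}$

Begin with the known integral
$$J(a) = \int_{-\infty}^{\infty} - \frac{e^{- a t^{2}}}{2} \, dt = - \frac{\sqrt{\pi}}{2 \sqrt{a}}.$$

Differentiating under the integral sign brings down a factor of $(-t^2)$:
$$\frac{dJ}{da} = \int_{-\infty}^{\infty} \frac{t^{2} e^{- a t^{2}}}{2} \, dt = \frac{\sqrt{\pi}}{4 a^{\frac{3}{2}}}.$$

Repeating $3$ times in total — each differentiation brings down another $(-t^2)$ — gives
$$\frac{d^{3}J}{da^{3}} = \int_{-\infty}^{\infty} \frac{t^{6} e^{- a t^{2}}}{2} \, dt = \frac{15 \sqrt{\pi}}{16 a^{\frac{7}{2}}},$$
and the integrand here is $(-1)^{3}$ times the target integrand, so $I = (-1)^{3}\,\frac{d^{3}J}{da^{3}} = - \frac{15 \sqrt{\pi}}{16 a^{\frac{7}{2}}}$.

Setting $a = \frac{3}{2}$:
$$I = - \frac{5 \sqrt{6} \sqrt{\pi}}{54}.$$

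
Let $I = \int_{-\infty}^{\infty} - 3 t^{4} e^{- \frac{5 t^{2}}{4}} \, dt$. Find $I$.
$- \frac{72 \sqrt{5} \sqrt{\pi}}{125}$

Consider the simpler parametrised integral
$$J(a) = \int_{-\infty}^{\infty} - 3 e^{- a t^{2}} \, dt = - \frac{3 \sqrt{\pi}}{\sqrt{a}}.$$

Differentiating under the integral sign brings down a factor of $(-t^2)$:
$$\frac{dJ}{da} = \int_{-\infty}^{\infty} 3 t^{2} e^{- a t^{2}} \, dt = \frac{3 \sqrt{\pi}}{2 a^{\frac{3}{2}}}.$$

Repeating twice in total — each differentiation brings down another $(-t^2)$ — gives
$$\frac{d^{2}J}{da^{2}} = \int_{-\infty}^{\infty} - 3 t^{4} e^{- a t^{2}} \, dt = - \frac{9 \sqrt{\pi}}{4 a^{\frac{5}{2}}},$$
and the integrand here is exactly the target integrand, so $I = - \frac{9 \sqrt{\pi}}{4 a^{\frac{5}{2}}}$.

Setting $a = \frac{5}{4}$:
$$I = - \frac{72 \sqrt{5} \sqrt{\pi}}{125}.$$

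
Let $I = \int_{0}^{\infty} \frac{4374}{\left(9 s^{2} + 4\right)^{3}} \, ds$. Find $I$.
$\frac{2187 \pi}{256}$

Begin with the known result
$$J(a) = \int_{0}^{\infty} \frac{6}{a^{2} + s^{2}} \, ds = \frac{3 \pi}{a}.$$

Differentiating under the integral sign with respect to $a$,
$$\frac{dJ}{da} = \int_{0}^{\infty} - \frac{12 a}{\left(a^{2} + s^{2}\right)^{2}} \, ds = - \frac{3 \pi}{a^{2}},$$
so $\int_{0}^{\infty} \frac{6}{\left(a^{2} + s^{2}\right)^{2}} \, ds = \frac{3 \pi}{2 a^{3}}$.

Repeating — each differentiation of $1/(s^2+a^2)^j$ produces $-2ja/(s^2+a^2)^{j+1}$ — and dividing through by $-2ja$ at each step yields, after $2$ differentiations in total,
$$\int_{0}^{\infty} \frac{6}{\left(a^{2} + s^{2}\right)^{3}} \, ds = \frac{9 \pi}{8 a^{5}}.$$

Setting $a = \frac{2}{3}$:
$$I = \frac{2187 \pi}{256}.$$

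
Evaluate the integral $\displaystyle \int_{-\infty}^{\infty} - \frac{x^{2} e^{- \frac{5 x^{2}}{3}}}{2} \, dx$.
$- \frac{3 \sqrt{15} \sqrt{\pi}}{100}$

Start from the elementary integral
$$J(a) = \int_{-\infty}^{\infty} - \frac{e^{- a x^{2}}}{2} \, dx = - \frac{\sqrt{\pi}}{2 \sqrt{a}}.$$

Differentiating under the integral sign brings down a factor of $(-x^2)$:
$$\frac{dJ}{da} = \int_{-\infty}^{\infty} \frac{x^{2} e^{- a x^{2}}}{2} \, dx = \frac{\sqrt{\pi}}{4 a^{\frac{3}{2}}}.$$

The integral on the left is $-I$, so $I = - \frac{\sqrt{\pi}}{4 a^{\frac{3}{2}}}$.

Setting $a = \frac{5}{3}$:
$$I = - \frac{3 \sqrt{15} \sqrt{\pi}}{100}.$$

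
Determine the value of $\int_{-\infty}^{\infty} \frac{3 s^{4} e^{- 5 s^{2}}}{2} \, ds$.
$\frac{9 \sqrt{5} \sqrt{\pi}}{1000}$

Consider the simpler parametrised integral
$$J(a) = \int_{-\infty}^{\infty} \frac{3 e^{- a s^{2}}}{2} \, ds = \frac{3 \sqrt{\pi}}{2 \sqrt{a}}.$$

Differentiating under the integral sign brings down a factor of $(-s^2)$:
$$\frac{dJ}{da} = \int_{-\infty}^{\infty} - \frac{3 s^{2} e^{- a s^{2}}}{2} \, ds = - \frac{3 \sqrt{\pi}}{4 a^{\frac{3}{2}}}.$$

Repeating twice in total — each differentiation brings down another $(-s^2)$ — gives
$$\frac{d^{2}J}{da^{2}} = \int_{-\infty}^{\infty} \frac{3 s^{4} e^{- a s^{2}}}{2} \, ds = \frac{9 \sqrt{\pi}}{8 a^{\frac{5}{2}}},$$
and the integrand here is exactly the target integrand, so $I = \frac{9 \sqrt{\pi}}{8 a^{\frac{5}{2}}}$.

Setting $a = 5$:
$$I = \frac{9 \sqrt{5} \sqrt{\pi}}{1000}.$$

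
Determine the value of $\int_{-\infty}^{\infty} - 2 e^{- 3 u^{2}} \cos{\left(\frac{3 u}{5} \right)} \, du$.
$- \frac{2 \sqrt{3} \sqrt{\pi}}{3 e^{\frac{3}{100}}}$

Treat the cosine frequency as a parameter and define $I(b) = \int_{-\infty}^{\infty} - 2 e^{- 3 u^{2}} \cos{\left(b u \right)} \, du$.

Differentiating under the integral sign,
$$I'(b) = \int_{-\infty}^{\infty} 2 u e^{- 3 u^{2}} \sin{\left(b u \right)} \, du.$$

Integrate $\int_{-\infty}^{\infty} u \sin(b u)\, e^{- 3 u^{2}}\, du$ by parts with $w = \sin(b u)$ and $dv = u\, e^{- 3 u^{2}}\, du$, giving $v = - \frac{e^{- 3 u^{2}}}{6}$. The boundary term vanishes and
$$\int_{-\infty}^{\infty} u \sin(b u)\, e^{- 3 u^{2}}\, du = \frac{b}{6} \int_{-\infty}^{\infty} \cos(b u)\, e^{- 3 u^{2}}\, du,$$
so $I'(b) = - \frac{b}{6}\, I(b)$.

This is a separable first-order ODE; solving with the initial condition $I(0) = \int_{-\infty}^{\infty} - 2 e^{- 3 u^{2}}\,du = - \frac{2 \sqrt{3} \sqrt{\pi}}{3}$ gives
$$I(b) = - \frac{2 \sqrt{3} \sqrt{\pi} e^{- \frac{b^{2}}{12}}}{3}.$$

Setting $b = \frac{3}{5}$:
$$I = - \frac{2 \sqrt{3} \sqrt{\pi}}{3 e^{\frac{3}{100}}}.$$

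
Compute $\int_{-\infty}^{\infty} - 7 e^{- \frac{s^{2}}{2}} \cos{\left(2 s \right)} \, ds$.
$- \frac{7 \sqrt{2} \sqrt{\pi}}{e^{2}}$

Define $I(b) = \int_{-\infty}^{\infty} - 7 e^{- \frac{s^{2}}{2}} \cos{\left(b s \right)} \, ds$.

Differentiating under the integral sign,
$$I'(b) = \int_{-\infty}^{\infty} 7 s e^{- \frac{s^{2}}{2}} \sin{\left(b s \right)} \, ds.$$

Integrate $\int_{-\infty}^{\infty} s \sin(b s)\, e^{- \frac{s^{2}}{2}}\, ds$ by parts with $u = \sin(b s)$ and $dv = s\, e^{- \frac{s^{2}}{2}}\, ds$, giving $v = - e^{- \frac{s^{2}}{2}}$. The boundary term vanishes and
$$\int_{-\infty}^{\infty} s \sin(b s)\, e^{- \frac{s^{2}}{2}}\, ds = b \int_{-\infty}^{\infty} \cos(b s)\, e^{- \frac{s^{2}}{2}}\, ds,$$
so $I'(b) = - b\, I(b)$.

This is a separable first-order ODE; solving with the initial condition $I(0) = \int_{-\infty}^{\infty} - 7 e^{- \frac{s^{2}}{2}}\,ds = - 7 \sqrt{2} \sqrt{\pi}$ gives
$$I(b) = - 7 \sqrt{2} \sqrt{\pi} e^{- \frac{b^{2}}{2}}.$$

Setting $b = 2$:
$$I = - \frac{7 \sqrt{2} \sqrt{\pi}}{e^{2}}.$$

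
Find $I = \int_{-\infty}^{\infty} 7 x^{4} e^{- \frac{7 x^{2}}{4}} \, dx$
$\frac{24 \sqrt{7} \sqrt{\pi}}{49}$

Consider the simpler parametrised integral
$$J(a) = \int_{-\infty}^{\infty} 7 e^{- a x^{2}} \, dx = \frac{7 \sqrt{\pi}}{\sqrt{a}}.$$

Differentiating under the integral sign brings down a factor of $(-x^2)$:
$$\frac{dJ}{da} = \int_{-\infty}^{\infty} - 7 x^{2} e^{- a x^{2}} \, dx = - \frac{7 \sqrt{\pi}}{2 a^{\frac{3}{2}}}.$$

Repeating twice in total — each differentiation brings down another $(-x^2)$ — gives
$$\frac{d^{2}J}{da^{2}} = \int_{-\infty}^{\infty} 7 x^{4} e^{- a x^{2}} \, dx = \frac{21 \sqrt{\pi}}{4 a^{\frac{5}{2}}},$$
and the integrand here is exactly the target integrand, so $I = \frac{21 \sqrt{\pi}}{4 a^{\frac{5}{2}}}$.

Setting $a = \frac{7}{4}$:
$$I = \frac{24 \sqrt{7} \sqrt{\pi}}{49}.$$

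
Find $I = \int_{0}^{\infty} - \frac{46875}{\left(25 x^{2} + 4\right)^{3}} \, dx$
$- \frac{28125 \pi}{512}$

Begin with the known result
$$J(a) = \int_{0}^{\infty} - \frac{3}{a^{2} + x^{2}} \, dx = - \frac{3 \pi}{2 a}.$$

Differentiating under the integral sign with respect to $a$,
$$\frac{dJ}{da} = \int_{0}^{\infty} \frac{6 a}{\left(a^{2} + x^{2}\right)^{2}} \, dx = \frac{3 \pi}{2 a^{2}},$$
so $\int_{0}^{\infty} - \frac{3}{\left(a^{2} + x^{2}\right)^{2}} \, dx = - \frac{3 \pi}{4 a^{3}}$.

Repeating — each differentiation of $1/(x^2+a^2)^j$ produces $-2ja/(x^2+a^2)^{j+1}$ — and dividing through by $-2ja$ at each step yields, after $2$ differentiations in total,
$$\int_{0}^{\infty} - \frac{3}{\left(a^{2} + x^{2}\right)^{3}} \, dx = - \frac{9 \pi}{16 a^{5}}.$$

Setting $a = \frac{2}{5}$:
$$I = - \frac{28125 \pi}{512}.$$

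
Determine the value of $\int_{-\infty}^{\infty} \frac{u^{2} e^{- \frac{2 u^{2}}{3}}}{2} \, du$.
$\frac{3 \sqrt{6} \sqrt{\pi}}{16}$

Start from the elementary integral
$$J(a) = \int_{-\infty}^{\infty} \frac{e^{- a u^{2}}}{2} \, du = \frac{\sqrt{\pi}}{2 \sqrt{a}}.$$

Differentiating under the integral sign brings down a factor of $(-u^2)$:
$$\frac{dJ}{da} = \int_{-\infty}^{\infty} - \frac{u^{2} e^{- a u^{2}}}{2} \, du = - \frac{\sqrt{\pi}}{4 a^{\frac{3}{2}}}.$$

The integral on the left is $-I$, so $I = \frac{\sqrt{\pi}}{4 a^{\frac{3}{2}}}$.

Setting $a = \frac{2}{3}$:
$$I = \frac{3 \sqrt{6} \sqrt{\pi}}{16}.$$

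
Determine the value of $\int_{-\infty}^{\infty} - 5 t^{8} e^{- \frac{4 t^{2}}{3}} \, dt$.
$- \frac{42525 \sqrt{3} \sqrt{\pi}}{8192}$

Begin with the known integral
$$J(a) = \int_{-\infty}^{\infty} - 5 e^{- a t^{2}} \, dt = - \frac{5 \sqrt{\pi}}{\sqrt{a}}.$$

Differentiating under the integral sign brings down a factor of $(-t^2)$:
$$\frac{dJ}{da} = \int_{-\infty}^{\infty} 5 t^{2} e^{- a t^{2}} \, dt = \frac{5 \sqrt{\pi}}{2 a^{\frac{3}{2}}}.$$

Repeating $4$ times in total — each differentiation brings down another $(-t^2)$ — gives
$$\frac{d^{4}J}{da^{4}} = \int_{-\infty}^{\infty} - 5 t^{8} e^{- a t^{2}} \, dt = - \frac{525 \sqrt{\pi}}{16 a^{\frac{9}{2}}},$$
and the integrand here is exactly the target integrand, so $I = - \frac{525 \sqrt{\pi}}{16 a^{\frac{9}{2}}}$.

Setting $a = \frac{4}{3}$:
$$I = - \frac{42525 \sqrt{3} \sqrt{\pi}}{8192}.$$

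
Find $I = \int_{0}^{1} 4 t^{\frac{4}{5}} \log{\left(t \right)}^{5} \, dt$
$- \frac{2500000}{177147}$

Start from the elementary integral
$$J(a) = \int_{0}^{1} 4 t^{a} \, dt = \frac{4}{a + 1}.$$

Differentiating under the integral sign brings down a factor of $\ln t$:
$$\frac{dJ}{da} = \int_{0}^{1} 4 t^{a} \log{\left(t \right)} \, dt = - \frac{4}{\left(a + 1\right)^{2}}.$$

Repeating $5$ times in total — each differentiation brings down another $\ln t$ — gives
$$\frac{d^{5}J}{da^{5}} = \int_{0}^{1} 4 t^{a} \log{\left(t \right)}^{5} \, dt = - \frac{480}{\left(a + 1\right)^{6}},$$
and the integrand here is exactly the target integrand, so $I = - \frac{480}{\left(a + 1\right)^{6}}$.

Setting $a = \frac{4}{5}$:
$$I = - \frac{2500000}{177147}.$$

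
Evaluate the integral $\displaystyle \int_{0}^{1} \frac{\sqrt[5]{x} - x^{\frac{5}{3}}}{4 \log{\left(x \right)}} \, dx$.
$\log{\left(\frac{5^{\frac{3}{4}} \sqrt{6}}{10} \right)}$

Replace the exponent $\frac{1}{5}$ by a parameter $a$: let $I(a) = \int_{0}^{1} \frac{- x^{\frac{5}{3}} + x^{a}}{4 \log{\left(x \right)}} \, dx$.

Since $\dfrac{\partial}{\partial a}\,x^{a} = x^{a} \ln x$, the $\ln x$ in the denominator cancels and
$$\frac{dI}{da} = \int_{0}^{1} \frac{1}{4} x^{a} \, dx = \frac{1}{4} \left[\frac{x^{a+1}}{a+1}\right]_0^1 = \frac{1}{4 \left(a + 1\right)}.$$

Integrating with respect to $a$ gives $I(a) = \log{\left(\frac{\sqrt[4]{6} \sqrt[4]{a + 1}}{2} \right)} + C$.

At $a = \frac{5}{3}$ the integrand is identically $0$, so $I(\frac{5}{3}) = 0$. The closed form gives $0$, hence $C = 0$.

Setting $a = \frac{1}{5}$:
$$I = \log{\left(\frac{5^{\frac{3}{4}} \sqrt{6}}{10} \right)}.$$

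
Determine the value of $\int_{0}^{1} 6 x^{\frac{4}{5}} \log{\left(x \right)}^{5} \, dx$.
$- \frac{1250000}{59049}$

Begin with the known integral
$$J(a) = \int_{0}^{1} 6 x^{a} \, dx = \frac{6}{a + 1}.$$

Differentiating under the integral sign brings down a factor of $\ln x$:
$$\frac{dJ}{da} = \int_{0}^{1} 6 x^{a} \log{\left(x \right)} \, dx = - \frac{6}{\left(a + 1\right)^{2}}.$$

Repeating $5$ times in total — each differentiation brings down another $\ln x$ — gives
$$\frac{d^{5}J}{da^{5}} = \int_{0}^{1} 6 x^{a} \log{\left(x \right)}^{5} \, dx = - \frac{720}{\left(a + 1\right)^{6}},$$
and the integrand here is exactly the target integrand, so $I = - \frac{720}{\left(a + 1\right)^{6}}$.

Setting $a = \frac{4}{5}$:
$$I = - \frac{1250000}{59049}.$$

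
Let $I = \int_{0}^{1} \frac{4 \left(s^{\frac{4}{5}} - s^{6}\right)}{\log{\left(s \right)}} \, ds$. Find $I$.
$- \log{\left(\frac{1500625}{6561} \right)}$

Consider the one-parameter family: let $I(a) = \int_{0}^{1} \frac{4 \left(s^{\frac{4}{5}} - s^{a}\right)}{\log{\left(s \right)}} \, ds$.

Since $\dfrac{\partial}{\partial a}\,s^{a} = s^{a} \ln s$, the $\ln s$ in the denominator cancels and
$$\frac{dI}{da} = \int_{0}^{1} -4 s^{a} \, ds = -4 \left[\frac{s^{a+1}}{a+1}\right]_0^1 = - \frac{4}{a + 1}.$$

Integrating with respect to $a$ gives $I(a) = - \log{\left(\frac{625 \left(a + 1\right)^{4}}{6561} \right)} + C$.

At $a = \frac{4}{5}$ the integrand is identically $0$, so $I(\frac{4}{5}) = 0$. The closed form gives $0$, hence $C = 0$.

Setting $a = 6$:
$$I = - \log{\left(\frac{1500625}{6561} \right)}.$$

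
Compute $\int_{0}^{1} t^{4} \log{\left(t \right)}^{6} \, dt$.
$\frac{144}{15625}$

Consider the simpler parametrised integral
$$J(a) = \int_{0}^{1} t^{a} \, dt = \frac{1}{a + 1}.$$

Differentiating under the integral sign brings down a factor of $\ln t$:
$$\frac{dJ}{da} = \int_{0}^{1} t^{a} \log{\left(t \right)} \, dt = - \frac{1}{\left(a + 1\right)^{2}}.$$

Repeating $6$ times in total — each differentiation brings down another $\ln t$ — gives
$$\frac{d^{6}J}{da^{6}} = \int_{0}^{1} t^{a} \log{\left(t \right)}^{6} \, dt = \frac{720}{\left(a + 1\right)^{7}},$$
and the integrand here is exactly the target integrand, so $I = \frac{720}{\left(a + 1\right)^{7}}$.

Setting $a = 4$:
$$I = \frac{144}{15625}.$$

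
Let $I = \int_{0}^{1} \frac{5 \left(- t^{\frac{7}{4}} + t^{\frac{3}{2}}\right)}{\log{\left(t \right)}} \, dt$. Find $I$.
$- \log{\left(\frac{161051}{100000} \right)}$

Introduce a parameter $a$ in the exponent: let $I(a) = \int_{0}^{1} \frac{5 \left(t^{\frac{3}{2}} - t^{a}\right)}{\log{\left(t \right)}} \, dt$.

Since $\dfrac{\partial}{\partial a}\,t^{a} = t^{a} \ln t$, the $\ln t$ in the denominator cancels and
$$\frac{dI}{da} = \int_{0}^{1} -5 t^{a} \, dt = -5 \left[\frac{t^{a+1}}{a+1}\right]_0^1 = - \frac{5}{a + 1}.$$

Integrating with respect to $a$ gives $I(a) = - \log{\left(\frac{32 \left(a + 1\right)^{5}}{3125} \right)} + C$.

At $a = \frac{3}{2}$ the integrand is identically $0$, so $I(\frac{3}{2}) = 0$. The closed form gives $0$, hence $C = 0$.

Setting $a = \frac{7}{4}$:
$$I = - \log{\left(\frac{161051}{100000} \right)}.$$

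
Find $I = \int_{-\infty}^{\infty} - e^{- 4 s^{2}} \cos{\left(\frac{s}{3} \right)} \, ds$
$- \frac{\sqrt{\pi}}{2 e^{\frac{1}{144}}}$

Let $b$ denote the cosine frequency and define $I(b) = \int_{-\infty}^{\infty} - e^{- 4 s^{2}} \cos{\left(b s \right)} \, ds$.

Differentiating under the integral sign,
$$I'(b) = \int_{-\infty}^{\infty} s e^{- 4 s^{2}} \sin{\left(b s \right)} \, ds.$$

Integrate $\int_{-\infty}^{\infty} s \sin(b s)\, e^{- 4 s^{2}}\, ds$ by parts with $u = \sin(b s)$ and $dv = s\, e^{- 4 s^{2}}\, ds$, giving $v = - \frac{e^{- 4 s^{2}}}{8}$. The boundary term vanishes and
$$\int_{-\infty}^{\infty} s \sin(b s)\, e^{- 4 s^{2}}\, ds = \frac{b}{8} \int_{-\infty}^{\infty} \cos(b s)\, e^{- 4 s^{2}}\, ds,$$
so $I'(b) = - \frac{b}{8}\, I(b)$.

This is a separable first-order ODE; solving with the initial condition $I(0) = \int_{-\infty}^{\infty} - e^{- 4 s^{2}}\,ds = - \frac{\sqrt{\pi}}{2}$ gives
$$I(b) = - \frac{\sqrt{\pi} e^{- \frac{b^{2}}{16}}}{2}.$$

Setting $b = \frac{1}{3}$:
$$I = - \frac{\sqrt{\pi}}{2 e^{\frac{1}{144}}}.$$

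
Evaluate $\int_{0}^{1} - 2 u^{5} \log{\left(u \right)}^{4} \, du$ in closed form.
$- \frac{1}{162}$

Consider the simpler parametrised integral
$$J(a) = \int_{0}^{1} - 2 u^{a} \, du = - \frac{2}{a + 1}.$$

Differentiating under the integral sign brings down a factor of $\ln u$:
$$\frac{dJ}{da} = \int_{0}^{1} - 2 u^{a} \log{\left(u \right)} \, du = \frac{2}{\left(a + 1\right)^{2}}.$$

Repeating $4$ times in total — each differentiation brings down another $\ln u$ — gives
$$\frac{d^{4}J}{da^{4}} = \int_{0}^{1} - 2 u^{a} \log{\left(u \right)}^{4} \, du = - \frac{48}{\left(a + 1\right)^{5}},$$
and the integrand here is exactly the target integrand, so $I = - \frac{48}{\left(a + 1\right)^{5}}$.

Setting $a = 5$:
$$I = - \frac{1}{162}.$$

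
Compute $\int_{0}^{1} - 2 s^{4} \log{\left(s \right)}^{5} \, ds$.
$\frac{48}{3125}$

Start from the elementary integral
$$J(a) = \int_{0}^{1} - 2 s^{a} \, ds = - \frac{2}{a + 1}.$$

Differentiating under the integral sign brings down a factor of $\ln s$:
$$\frac{dJ}{da} = \int_{0}^{1} - 2 s^{a} \log{\left(s \right)} \, ds = \frac{2}{\left(a + 1\right)^{2}}.$$

Repeating $5$ times in total — each differentiation brings down another $\ln s$ — gives
$$\frac{d^{5}J}{da^{5}} = \int_{0}^{1} - 2 s^{a} \log{\left(s \right)}^{5} \, ds = \frac{240}{\left(a + 1\right)^{6}},$$
and the integrand here is exactly the target integrand, so $I = \frac{240}{\left(a + 1\right)^{6}}$.

Setting $a = 4$:
$$I = \frac{48}{3125}.$$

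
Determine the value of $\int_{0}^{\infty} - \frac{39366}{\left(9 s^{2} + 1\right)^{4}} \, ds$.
$- \frac{32805 \pi}{16}$

Recall the elementary integral
$$J(a) = \int_{0}^{\infty} - \frac{6}{a^{2} + s^{2}} \, ds = - \frac{3 \pi}{a}.$$

Differentiating under the integral sign with respect to $a$,
$$\frac{dJ}{da} = \int_{0}^{\infty} \frac{12 a}{\left(a^{2} + s^{2}\right)^{2}} \, ds = \frac{3 \pi}{a^{2}},$$
so $\int_{0}^{\infty} - \frac{6}{\left(a^{2} + s^{2}\right)^{2}} \, ds = - \frac{3 \pi}{2 a^{3}}$.

Repeating — each differentiation of $1/(s^2+a^2)^j$ produces $-2ja/(s^2+a^2)^{j+1}$ — and dividing through by $-2ja$ at each step yields, after $3$ differentiations in total,
$$\int_{0}^{\infty} - \frac{6}{\left(a^{2} + s^{2}\right)^{4}} \, ds = - \frac{15 \pi}{16 a^{7}}.$$

Setting $a = \frac{1}{3}$:
$$I = - \frac{32805 \pi}{16}.$$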